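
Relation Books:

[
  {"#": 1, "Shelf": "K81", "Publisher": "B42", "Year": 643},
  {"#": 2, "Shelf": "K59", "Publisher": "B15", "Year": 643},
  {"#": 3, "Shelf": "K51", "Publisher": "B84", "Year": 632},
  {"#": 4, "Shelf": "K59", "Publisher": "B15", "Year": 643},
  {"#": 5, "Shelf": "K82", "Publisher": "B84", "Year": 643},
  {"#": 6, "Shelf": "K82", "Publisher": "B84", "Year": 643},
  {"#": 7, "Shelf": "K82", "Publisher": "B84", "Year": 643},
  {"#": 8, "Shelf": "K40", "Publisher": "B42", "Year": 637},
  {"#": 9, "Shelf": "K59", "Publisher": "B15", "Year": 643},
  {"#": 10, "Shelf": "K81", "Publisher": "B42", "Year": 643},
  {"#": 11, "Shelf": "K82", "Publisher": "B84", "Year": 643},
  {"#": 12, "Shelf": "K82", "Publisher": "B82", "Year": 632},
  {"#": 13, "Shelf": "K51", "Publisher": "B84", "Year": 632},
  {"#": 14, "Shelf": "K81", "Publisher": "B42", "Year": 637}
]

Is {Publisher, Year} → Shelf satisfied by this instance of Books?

No

(Publisher=B42, Year=643): rows 1, 10 → Shelf = K81, K81 ✓
(Publisher=B15, Year=643): rows 2, 4, 9 → Shelf = K59, K59, K59 ✓
(Publisher=B84, Year=632): rows 3, 13 → Shelf = K51, K51 ✓
(Publisher=B84, Year=643): rows 5, 6, 7, 11 → Shelf = K82, K82, K82, K82 ✓
(Publisher=B42, Year=637): rows 8, 14 → Shelf takes values {K40, K81} — violation
(Publisher=B82, Year=632): row 12 → Shelf = K82 ✓
Two rows agree on {Publisher, Year} but differ on Shelf, so {Publisher, Year} → Shelf does not hold.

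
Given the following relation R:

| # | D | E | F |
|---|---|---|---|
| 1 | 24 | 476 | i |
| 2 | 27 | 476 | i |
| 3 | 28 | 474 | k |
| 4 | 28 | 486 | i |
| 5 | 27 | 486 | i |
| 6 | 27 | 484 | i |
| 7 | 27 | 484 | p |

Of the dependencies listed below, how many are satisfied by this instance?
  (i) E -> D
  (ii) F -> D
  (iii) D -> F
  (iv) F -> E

(i) E -> D: E=476: rows 1, 2 → D takes values {24, 27} — violation; E=486: rows 4, 5 → D takes values {28, 27} — violation — fails.
(ii) F -> D: F=i: rows 1, 2, 4, 5, 6 → D takes values {24, 27, 28} — violation — fails.
(iii) D -> F: D=27: rows 2, 5, 6, 7 → F takes values {i, p} — violation; D=28: rows 3, 4 → F takes values {k, i} — violation — fails.
(iv) F -> E: F=i: rows 1, 2, 4, 5, 6 → E takes values {476, 486, 484} — violation — fails.
None of the 4 dependencies hold.

0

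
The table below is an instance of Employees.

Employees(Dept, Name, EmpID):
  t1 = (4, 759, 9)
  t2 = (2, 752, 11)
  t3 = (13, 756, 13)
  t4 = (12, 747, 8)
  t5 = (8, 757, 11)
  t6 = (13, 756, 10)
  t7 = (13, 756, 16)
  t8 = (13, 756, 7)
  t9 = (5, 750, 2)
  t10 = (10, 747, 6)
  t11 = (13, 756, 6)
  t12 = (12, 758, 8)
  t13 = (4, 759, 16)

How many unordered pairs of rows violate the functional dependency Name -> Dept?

1

Name=759: all 2 rows agree on Dept — 0 pairs.
Name=756: all 5 rows agree on Dept — 0 pairs.
Name=747: violating pairs (4,10) — 1 pair.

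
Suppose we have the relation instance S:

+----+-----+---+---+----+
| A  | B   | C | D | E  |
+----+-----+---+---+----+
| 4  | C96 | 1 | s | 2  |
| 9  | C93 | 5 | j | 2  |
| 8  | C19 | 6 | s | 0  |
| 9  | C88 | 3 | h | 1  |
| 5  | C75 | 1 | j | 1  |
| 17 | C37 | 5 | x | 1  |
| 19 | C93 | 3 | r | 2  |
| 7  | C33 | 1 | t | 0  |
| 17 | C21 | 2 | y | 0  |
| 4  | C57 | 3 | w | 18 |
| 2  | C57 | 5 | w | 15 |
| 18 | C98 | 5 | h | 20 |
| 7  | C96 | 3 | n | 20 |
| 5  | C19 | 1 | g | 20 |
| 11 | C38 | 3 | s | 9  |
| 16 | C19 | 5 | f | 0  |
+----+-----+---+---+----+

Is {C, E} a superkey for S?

All 16 rows have distinct {C, E} values, so {C, E} → (all attributes) holds and {C, E} is a superkey.

Yes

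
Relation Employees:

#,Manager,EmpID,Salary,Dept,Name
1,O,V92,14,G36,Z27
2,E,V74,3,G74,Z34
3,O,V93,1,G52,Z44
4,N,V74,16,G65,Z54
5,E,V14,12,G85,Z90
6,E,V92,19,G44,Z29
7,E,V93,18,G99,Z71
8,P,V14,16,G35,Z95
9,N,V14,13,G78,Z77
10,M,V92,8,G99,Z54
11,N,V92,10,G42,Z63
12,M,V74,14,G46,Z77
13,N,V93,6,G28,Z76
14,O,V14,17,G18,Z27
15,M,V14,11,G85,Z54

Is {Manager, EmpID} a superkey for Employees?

All 15 rows have distinct {Manager, EmpID} values, so {Manager, EmpID} → (all attributes) holds and {Manager, EmpID} is a superkey.

Yes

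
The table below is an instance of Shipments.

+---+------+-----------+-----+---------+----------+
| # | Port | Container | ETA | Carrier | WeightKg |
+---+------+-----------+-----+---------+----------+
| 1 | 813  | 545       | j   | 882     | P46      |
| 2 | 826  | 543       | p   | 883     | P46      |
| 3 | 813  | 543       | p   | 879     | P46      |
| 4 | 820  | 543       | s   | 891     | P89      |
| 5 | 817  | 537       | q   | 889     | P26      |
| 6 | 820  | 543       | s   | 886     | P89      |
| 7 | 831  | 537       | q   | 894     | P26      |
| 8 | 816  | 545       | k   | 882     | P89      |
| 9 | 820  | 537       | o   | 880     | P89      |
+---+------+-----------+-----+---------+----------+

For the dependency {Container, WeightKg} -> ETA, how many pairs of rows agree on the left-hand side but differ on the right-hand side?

(Container=543, WeightKg=P46): all 2 rows agree on ETA — 0 pairs.
(Container=543, WeightKg=P89): all 2 rows agree on ETA — 0 pairs.
(Container=537, WeightKg=P26): all 2 rows agree on ETA — 0 pairs.

0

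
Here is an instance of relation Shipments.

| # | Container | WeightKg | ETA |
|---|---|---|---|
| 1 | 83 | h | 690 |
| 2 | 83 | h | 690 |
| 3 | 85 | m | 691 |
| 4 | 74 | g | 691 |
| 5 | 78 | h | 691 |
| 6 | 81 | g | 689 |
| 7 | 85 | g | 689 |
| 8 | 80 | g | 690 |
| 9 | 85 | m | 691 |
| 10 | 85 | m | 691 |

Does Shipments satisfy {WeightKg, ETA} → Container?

No

(WeightKg=h, ETA=690): rows 1, 2 → Container = 83, 83 ✓
(WeightKg=m, ETA=691): rows 3, 9, 10 → Container = 85, 85, 85 ✓
(WeightKg=g, ETA=691): row 4 → Container = 74 ✓
(WeightKg=h, ETA=691): row 5 → Container = 78 ✓
(WeightKg=g, ETA=689): rows 6, 7 → Container takes values {81, 85} — violation
(WeightKg=g, ETA=690): row 8 → Container = 80 ✓
Two rows agree on {WeightKg, ETA} but differ on Container, so {WeightKg, ETA} → Container does not hold.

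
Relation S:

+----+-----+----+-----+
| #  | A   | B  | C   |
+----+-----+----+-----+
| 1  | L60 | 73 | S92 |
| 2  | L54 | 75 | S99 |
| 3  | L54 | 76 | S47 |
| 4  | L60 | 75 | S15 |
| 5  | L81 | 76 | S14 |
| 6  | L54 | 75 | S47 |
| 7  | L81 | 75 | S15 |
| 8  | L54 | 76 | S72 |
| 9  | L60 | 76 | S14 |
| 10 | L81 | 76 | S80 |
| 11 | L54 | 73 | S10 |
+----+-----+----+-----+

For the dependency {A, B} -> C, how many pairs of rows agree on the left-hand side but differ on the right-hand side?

3

(A=L54, B=75): violating pairs (2,6) — 1 pair.
(A=L54, B=76): violating pairs (3,8) — 1 pair.
(A=L81, B=76): violating pairs (5,10) — 1 pair.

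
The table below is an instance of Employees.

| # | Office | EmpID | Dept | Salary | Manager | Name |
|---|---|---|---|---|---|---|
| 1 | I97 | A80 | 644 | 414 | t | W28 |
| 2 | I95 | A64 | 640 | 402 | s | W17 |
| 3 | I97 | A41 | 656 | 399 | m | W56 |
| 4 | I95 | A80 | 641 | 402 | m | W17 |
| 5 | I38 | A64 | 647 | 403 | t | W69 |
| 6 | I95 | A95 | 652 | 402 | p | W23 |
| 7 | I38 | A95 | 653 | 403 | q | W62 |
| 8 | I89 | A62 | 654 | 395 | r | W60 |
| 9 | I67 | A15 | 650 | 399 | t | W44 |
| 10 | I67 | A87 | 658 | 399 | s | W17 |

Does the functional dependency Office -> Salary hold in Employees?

Office=I97: rows 1, 3 → Salary takes values {414, 399} — violation
Office=I95: rows 2, 4, 6 → Salary = 402, 402, 402 ✓
Office=I38: rows 5, 7 → Salary = 403, 403 ✓
Office=I89: row 8 → Salary = 395 ✓
Office=I67: rows 9, 10 → Salary = 399, 399 ✓
Two rows agree on Office but differ on Salary, so Office -> Salary does not hold.

No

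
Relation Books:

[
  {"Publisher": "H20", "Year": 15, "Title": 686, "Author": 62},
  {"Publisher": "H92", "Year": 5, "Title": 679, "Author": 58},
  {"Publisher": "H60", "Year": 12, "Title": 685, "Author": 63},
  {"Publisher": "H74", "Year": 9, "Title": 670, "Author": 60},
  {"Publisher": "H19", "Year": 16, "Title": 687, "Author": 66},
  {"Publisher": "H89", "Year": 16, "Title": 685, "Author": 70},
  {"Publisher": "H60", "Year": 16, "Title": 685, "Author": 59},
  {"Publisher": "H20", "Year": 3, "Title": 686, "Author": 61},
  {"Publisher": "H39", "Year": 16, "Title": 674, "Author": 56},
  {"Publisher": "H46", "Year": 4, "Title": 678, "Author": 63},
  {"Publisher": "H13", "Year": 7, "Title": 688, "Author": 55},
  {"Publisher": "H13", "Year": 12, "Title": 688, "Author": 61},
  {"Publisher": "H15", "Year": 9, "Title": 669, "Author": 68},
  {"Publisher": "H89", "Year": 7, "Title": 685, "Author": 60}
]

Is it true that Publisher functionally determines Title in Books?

Yes

Publisher=H20: 2 rows → Title = 686, 686 ✓
Publisher=H92: 1 row → Title = 679 ✓
Publisher=H60: 2 rows → Title = 685, 685 ✓
Publisher=H74: 1 row → Title = 670 ✓
Publisher=H19: 1 row → Title = 687 ✓
Publisher=H89: 2 rows → Title = 685, 685 ✓
Publisher=H39: 1 row → Title = 674 ✓
Publisher=H46: 1 row → Title = 678 ✓
Publisher=H13: 2 rows → Title = 688, 688 ✓
Publisher=H15: 1 row → Title = 669 ✓
Every Publisher value is associated with a single Title value, so Publisher -> Title holds.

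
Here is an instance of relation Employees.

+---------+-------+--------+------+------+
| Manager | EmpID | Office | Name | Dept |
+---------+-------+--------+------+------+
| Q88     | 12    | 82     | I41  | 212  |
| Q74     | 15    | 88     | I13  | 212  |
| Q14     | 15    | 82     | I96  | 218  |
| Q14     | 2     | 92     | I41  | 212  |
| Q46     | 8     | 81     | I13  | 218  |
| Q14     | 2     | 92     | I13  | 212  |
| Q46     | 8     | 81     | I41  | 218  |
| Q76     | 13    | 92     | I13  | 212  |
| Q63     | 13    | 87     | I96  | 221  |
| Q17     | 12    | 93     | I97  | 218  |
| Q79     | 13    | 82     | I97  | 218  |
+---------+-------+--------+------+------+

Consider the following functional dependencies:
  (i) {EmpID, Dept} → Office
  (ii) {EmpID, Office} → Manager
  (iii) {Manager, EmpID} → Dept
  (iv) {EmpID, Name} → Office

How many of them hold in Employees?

4

(i) {EmpID, Dept} → Office: every LHS value maps to a single RHS value — holds.
(ii) {EmpID, Office} → Manager: every LHS value maps to a single RHS value — holds.
(iii) {Manager, EmpID} → Dept: every LHS value maps to a single RHS value — holds.
(iv) {EmpID, Name} → Office: every LHS value maps to a single RHS value — holds.
4 of the 4 dependencies hold.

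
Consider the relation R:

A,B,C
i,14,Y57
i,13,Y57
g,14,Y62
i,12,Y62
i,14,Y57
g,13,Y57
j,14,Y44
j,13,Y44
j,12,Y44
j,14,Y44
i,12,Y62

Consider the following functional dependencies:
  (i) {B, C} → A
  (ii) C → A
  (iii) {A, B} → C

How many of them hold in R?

1

(i) {B, C} → A: (B=13, C=Y57): 2 rows → A takes values {i, g} — violation — fails.
(ii) C → A: C=Y57: 4 rows → A takes values {i, g} — violation; C=Y62: 3 rows → A takes values {g, i} — violation — fails.
(iii) {A, B} → C: every LHS value maps to a single RHS value — holds.
1 of the 3 dependencies holds.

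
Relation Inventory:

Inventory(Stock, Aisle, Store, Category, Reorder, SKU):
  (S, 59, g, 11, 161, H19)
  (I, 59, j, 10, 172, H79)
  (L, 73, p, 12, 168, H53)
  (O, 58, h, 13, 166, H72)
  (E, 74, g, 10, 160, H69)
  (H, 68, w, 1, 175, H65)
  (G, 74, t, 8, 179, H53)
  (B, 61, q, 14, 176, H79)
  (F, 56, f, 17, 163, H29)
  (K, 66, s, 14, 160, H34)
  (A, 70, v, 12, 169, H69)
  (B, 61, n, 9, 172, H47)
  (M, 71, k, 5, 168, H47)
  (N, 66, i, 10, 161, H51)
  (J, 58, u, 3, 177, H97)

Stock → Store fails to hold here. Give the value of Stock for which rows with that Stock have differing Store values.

B

Stock=S: 1 row → Store = g ✓
Stock=I: 1 row → Store = j ✓
Stock=L: 1 row → Store = p ✓
Stock=O: 1 row → Store = h ✓
Stock=E: 1 row → Store = g ✓
Stock=H: 1 row → Store = w ✓
Stock=G: 1 row → Store = t ✓
Stock=B: 2 rows → Store takes values {q, n} — violation
Stock=F: 1 row → Store = f ✓
Stock=K: 1 row → Store = s ✓
Stock=A: 1 row → Store = v ✓
Stock=M: 1 row → Store = k ✓
Stock=N: 1 row → Store = i ✓
Stock=J: 1 row → Store = u ✓
The only Stock value with inconsistent Store is Stock=B.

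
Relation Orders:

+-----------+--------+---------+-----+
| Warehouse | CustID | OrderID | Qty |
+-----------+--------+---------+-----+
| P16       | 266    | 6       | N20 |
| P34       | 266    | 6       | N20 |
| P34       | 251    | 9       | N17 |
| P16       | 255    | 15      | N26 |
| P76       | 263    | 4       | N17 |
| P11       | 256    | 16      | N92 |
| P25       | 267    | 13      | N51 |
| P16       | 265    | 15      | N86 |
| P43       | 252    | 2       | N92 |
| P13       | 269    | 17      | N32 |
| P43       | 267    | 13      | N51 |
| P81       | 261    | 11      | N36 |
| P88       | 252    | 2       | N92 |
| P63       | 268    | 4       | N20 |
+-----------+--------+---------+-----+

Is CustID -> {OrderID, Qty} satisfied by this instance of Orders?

CustID=266: 2 rows → {OrderID,Qty} = (6, N20), (6, N20) ✓
CustID=251: 1 row → {OrderID,Qty} = (9, N17) ✓
CustID=255: 1 row → {OrderID,Qty} = (15, N26) ✓
CustID=263: 1 row → {OrderID,Qty} = (4, N17) ✓
CustID=256: 1 row → {OrderID,Qty} = (16, N92) ✓
CustID=267: 2 rows → {OrderID,Qty} = (13, N51), (13, N51) ✓
CustID=265: 1 row → {OrderID,Qty} = (15, N86) ✓
CustID=252: 2 rows → {OrderID,Qty} = (2, N92), (2, N92) ✓
CustID=269: 1 row → {OrderID,Qty} = (17, N32) ✓
CustID=261: 1 row → {OrderID,Qty} = (11, N36) ✓
CustID=268: 1 row → {OrderID,Qty} = (4, N20) ✓
Every CustID value is associated with a single {OrderID, Qty} value, so CustID -> {OrderID, Qty} holds.

Yes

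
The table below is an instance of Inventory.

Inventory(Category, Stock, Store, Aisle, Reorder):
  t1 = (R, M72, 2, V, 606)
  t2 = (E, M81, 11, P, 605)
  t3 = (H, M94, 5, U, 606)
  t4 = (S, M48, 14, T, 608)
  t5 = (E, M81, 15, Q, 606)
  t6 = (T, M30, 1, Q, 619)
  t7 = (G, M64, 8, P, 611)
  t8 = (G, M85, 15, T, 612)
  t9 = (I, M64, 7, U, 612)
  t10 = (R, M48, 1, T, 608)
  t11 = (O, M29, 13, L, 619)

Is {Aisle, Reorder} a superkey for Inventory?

No

Rows 4 and 10 have the same {Aisle, Reorder} value (Aisle=T, Reorder=608) but are distinct tuples, so {Aisle, Reorder} does not determine every attribute — not a superkey.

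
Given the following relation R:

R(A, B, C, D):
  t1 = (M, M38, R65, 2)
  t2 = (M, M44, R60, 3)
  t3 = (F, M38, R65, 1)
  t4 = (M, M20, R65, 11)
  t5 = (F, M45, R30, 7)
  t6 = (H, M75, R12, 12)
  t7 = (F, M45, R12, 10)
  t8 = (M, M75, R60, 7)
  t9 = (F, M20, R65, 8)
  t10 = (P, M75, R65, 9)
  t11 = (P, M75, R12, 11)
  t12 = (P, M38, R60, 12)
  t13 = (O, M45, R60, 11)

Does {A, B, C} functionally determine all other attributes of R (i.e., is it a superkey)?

Yes

All 13 rows have distinct {A, B, C} values, so {A, B, C} → (all attributes) holds and {A, B, C} is a superkey.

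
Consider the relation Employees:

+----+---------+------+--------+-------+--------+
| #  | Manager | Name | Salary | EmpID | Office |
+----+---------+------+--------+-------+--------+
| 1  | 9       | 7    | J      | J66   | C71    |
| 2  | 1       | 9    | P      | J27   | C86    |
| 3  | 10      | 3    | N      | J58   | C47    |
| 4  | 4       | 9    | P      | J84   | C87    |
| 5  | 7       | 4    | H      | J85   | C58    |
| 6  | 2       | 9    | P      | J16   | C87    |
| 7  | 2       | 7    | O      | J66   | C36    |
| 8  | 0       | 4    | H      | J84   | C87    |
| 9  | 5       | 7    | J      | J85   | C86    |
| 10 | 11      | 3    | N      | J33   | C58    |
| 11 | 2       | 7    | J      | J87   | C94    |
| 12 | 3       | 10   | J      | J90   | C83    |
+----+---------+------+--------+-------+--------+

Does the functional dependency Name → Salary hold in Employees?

No

Name=7: rows 1, 7, 9, 11 → Salary takes values {J, O} — violation
Name=9: rows 2, 4, 6 → Salary = P, P, P ✓
Name=3: rows 3, 10 → Salary = N, N ✓
Name=4: rows 5, 8 → Salary = H, H ✓
Name=10: row 12 → Salary = J ✓
Two rows agree on Name but differ on Salary, so Name → Salary does not hold.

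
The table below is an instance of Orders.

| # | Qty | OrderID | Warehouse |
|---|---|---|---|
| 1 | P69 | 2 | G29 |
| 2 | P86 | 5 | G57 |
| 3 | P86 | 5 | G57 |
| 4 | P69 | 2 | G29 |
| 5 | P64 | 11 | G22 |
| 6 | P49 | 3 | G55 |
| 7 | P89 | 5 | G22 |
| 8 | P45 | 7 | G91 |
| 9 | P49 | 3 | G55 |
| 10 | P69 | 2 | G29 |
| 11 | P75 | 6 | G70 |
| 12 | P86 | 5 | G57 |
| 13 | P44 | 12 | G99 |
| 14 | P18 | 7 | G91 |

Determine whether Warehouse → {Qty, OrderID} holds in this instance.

Warehouse=G29: rows 1, 4, 10 → {Qty,OrderID} = (P69, 2), (P69, 2), (P69, 2) ✓
Warehouse=G57: rows 2, 3, 12 → {Qty,OrderID} = (P86, 5), (P86, 5), (P86, 5) ✓
Warehouse=G22: rows 5, 7 → {Qty,OrderID} takes values {(P64, 11), (P89, 5)} — violation
Warehouse=G55: rows 6, 9 → {Qty,OrderID} = (P49, 3), (P49, 3) ✓
Warehouse=G91: rows 8, 14 → {Qty,OrderID} takes values {(P45, 7), (P18, 7)} — violation
Warehouse=G70: row 11 → {Qty,OrderID} = (P75, 6) ✓
Warehouse=G99: row 13 → {Qty,OrderID} = (P44, 12) ✓
Two rows agree on Warehouse but differ on {Qty, OrderID}, so Warehouse → {Qty, OrderID} does not hold.

No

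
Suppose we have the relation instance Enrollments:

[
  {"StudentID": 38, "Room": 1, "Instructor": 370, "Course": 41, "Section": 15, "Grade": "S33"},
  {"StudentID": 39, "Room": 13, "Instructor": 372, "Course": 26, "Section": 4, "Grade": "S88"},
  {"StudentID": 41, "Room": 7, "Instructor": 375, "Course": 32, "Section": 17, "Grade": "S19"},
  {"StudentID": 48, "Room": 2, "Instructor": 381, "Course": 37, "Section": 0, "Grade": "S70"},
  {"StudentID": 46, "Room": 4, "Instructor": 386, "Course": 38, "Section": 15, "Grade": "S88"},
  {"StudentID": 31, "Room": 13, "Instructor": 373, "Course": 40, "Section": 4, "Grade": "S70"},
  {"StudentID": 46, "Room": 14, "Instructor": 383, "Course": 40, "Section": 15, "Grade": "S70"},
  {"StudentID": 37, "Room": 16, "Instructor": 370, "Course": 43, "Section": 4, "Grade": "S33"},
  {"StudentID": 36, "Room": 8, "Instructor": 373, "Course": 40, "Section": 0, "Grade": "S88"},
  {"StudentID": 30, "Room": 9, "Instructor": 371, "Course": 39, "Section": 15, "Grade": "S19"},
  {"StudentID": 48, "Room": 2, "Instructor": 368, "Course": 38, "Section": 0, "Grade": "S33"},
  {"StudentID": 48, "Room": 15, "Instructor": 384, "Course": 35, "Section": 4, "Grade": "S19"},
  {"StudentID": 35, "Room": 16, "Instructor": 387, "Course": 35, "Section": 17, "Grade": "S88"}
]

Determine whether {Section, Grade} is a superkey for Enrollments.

All 13 rows have distinct {Section, Grade} values, so {Section, Grade} → (all attributes) holds and {Section, Grade} is a superkey.

Yes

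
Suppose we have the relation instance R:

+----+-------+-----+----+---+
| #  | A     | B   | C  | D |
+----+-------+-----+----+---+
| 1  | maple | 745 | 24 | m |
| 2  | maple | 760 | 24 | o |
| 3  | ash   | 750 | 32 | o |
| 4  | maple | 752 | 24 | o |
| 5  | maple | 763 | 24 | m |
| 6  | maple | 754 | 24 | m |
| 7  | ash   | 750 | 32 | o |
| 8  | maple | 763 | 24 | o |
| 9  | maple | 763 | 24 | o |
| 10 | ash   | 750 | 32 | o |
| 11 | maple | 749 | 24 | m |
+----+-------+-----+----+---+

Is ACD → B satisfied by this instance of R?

No

(A=maple, C=24, D=m): rows 1, 5, 6, 11 → B takes values {745, 763, 754, 749} — violation
(A=maple, C=24, D=o): rows 2, 4, 8, 9 → B takes values {760, 752, 763} — violation
(A=ash, C=32, D=o): rows 3, 7, 10 → B = 750, 750, 750 ✓
Two rows agree on ACD but differ on B, so ACD → B does not hold.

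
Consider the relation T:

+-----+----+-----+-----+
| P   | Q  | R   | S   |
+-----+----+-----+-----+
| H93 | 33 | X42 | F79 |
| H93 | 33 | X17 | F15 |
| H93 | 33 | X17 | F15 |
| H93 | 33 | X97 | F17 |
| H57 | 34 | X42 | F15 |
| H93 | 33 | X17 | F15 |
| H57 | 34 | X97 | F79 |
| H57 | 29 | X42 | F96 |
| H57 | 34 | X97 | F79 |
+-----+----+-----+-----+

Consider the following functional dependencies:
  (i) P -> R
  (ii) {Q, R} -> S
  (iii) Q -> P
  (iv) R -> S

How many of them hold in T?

(i) P -> R: P=H93: 5 rows → R takes values {X42, X17, X97} — violation; P=H57: 4 rows → R takes values {X42, X97} — violation — fails.
(ii) {Q, R} -> S: every LHS value maps to a single RHS value — holds.
(iii) Q -> P: every LHS value maps to a single RHS value — holds.
(iv) R -> S: R=X42: 3 rows → S takes values {F79, F15, F96} — violation; R=X97: 3 rows → S takes values {F17, F79} — violation — fails.
2 of the 4 dependencies hold.

2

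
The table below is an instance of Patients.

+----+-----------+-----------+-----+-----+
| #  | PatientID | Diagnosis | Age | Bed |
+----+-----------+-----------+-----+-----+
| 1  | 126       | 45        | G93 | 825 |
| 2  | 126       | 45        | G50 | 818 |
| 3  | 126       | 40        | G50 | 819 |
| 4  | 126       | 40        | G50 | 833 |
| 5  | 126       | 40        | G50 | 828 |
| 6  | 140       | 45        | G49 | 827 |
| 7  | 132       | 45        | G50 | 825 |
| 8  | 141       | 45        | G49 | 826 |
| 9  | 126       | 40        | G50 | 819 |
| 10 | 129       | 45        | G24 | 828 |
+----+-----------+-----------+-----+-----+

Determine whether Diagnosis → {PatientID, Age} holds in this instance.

Diagnosis=45: rows 1, 2, 6, 7, 8, 10 → {PatientID,Age} takes values {(126, G93), (126, G50), (140, G49), (132, G50), (141, G49), (129, G24)} — violation
Diagnosis=40: rows 3, 4, 5, 9 → {PatientID,Age} = (126, G50), (126, G50), (126, G50), (126, G50) ✓
Two rows agree on Diagnosis but differ on {PatientID, Age}, so Diagnosis → {PatientID, Age} does not hold.

No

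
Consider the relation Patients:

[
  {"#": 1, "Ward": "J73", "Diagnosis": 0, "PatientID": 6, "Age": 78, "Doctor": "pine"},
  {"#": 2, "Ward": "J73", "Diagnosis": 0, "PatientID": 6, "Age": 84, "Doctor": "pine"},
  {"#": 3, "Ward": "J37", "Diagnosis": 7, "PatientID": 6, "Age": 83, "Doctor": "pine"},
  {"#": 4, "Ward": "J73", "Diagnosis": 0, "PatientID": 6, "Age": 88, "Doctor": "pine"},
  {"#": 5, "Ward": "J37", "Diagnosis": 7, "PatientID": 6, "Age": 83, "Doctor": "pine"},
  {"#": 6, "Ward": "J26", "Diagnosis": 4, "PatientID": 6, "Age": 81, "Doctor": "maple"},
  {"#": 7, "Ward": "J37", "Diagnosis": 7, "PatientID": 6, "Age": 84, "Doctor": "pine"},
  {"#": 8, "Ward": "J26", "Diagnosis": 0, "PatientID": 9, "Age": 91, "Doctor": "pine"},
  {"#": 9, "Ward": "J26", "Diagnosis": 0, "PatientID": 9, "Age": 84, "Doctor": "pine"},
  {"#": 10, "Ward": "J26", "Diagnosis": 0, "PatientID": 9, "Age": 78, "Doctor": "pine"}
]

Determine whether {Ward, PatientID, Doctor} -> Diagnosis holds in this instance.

Yes

(Ward=J73, PatientID=6, Doctor=pine): rows 1, 2, 4 → Diagnosis = 0, 0, 0 ✓
(Ward=J37, PatientID=6, Doctor=pine): rows 3, 5, 7 → Diagnosis = 7, 7, 7 ✓
(Ward=J26, PatientID=6, Doctor=maple): row 6 → Diagnosis = 4 ✓
(Ward=J26, PatientID=9, Doctor=pine): rows 8, 9, 10 → Diagnosis = 0, 0, 0 ✓
Every {Ward, PatientID, Doctor} value is associated with a single Diagnosis value, so {Ward, PatientID, Doctor} -> Diagnosis holds.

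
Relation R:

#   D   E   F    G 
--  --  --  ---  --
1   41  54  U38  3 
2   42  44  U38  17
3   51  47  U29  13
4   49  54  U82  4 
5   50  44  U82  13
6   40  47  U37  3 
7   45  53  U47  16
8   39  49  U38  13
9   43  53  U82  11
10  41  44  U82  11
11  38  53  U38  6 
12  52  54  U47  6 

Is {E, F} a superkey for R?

No

Rows 5 and 10 have the same {E, F} value (E=44, F=U82) but are distinct tuples, so {E, F} does not determine every attribute — not a superkey.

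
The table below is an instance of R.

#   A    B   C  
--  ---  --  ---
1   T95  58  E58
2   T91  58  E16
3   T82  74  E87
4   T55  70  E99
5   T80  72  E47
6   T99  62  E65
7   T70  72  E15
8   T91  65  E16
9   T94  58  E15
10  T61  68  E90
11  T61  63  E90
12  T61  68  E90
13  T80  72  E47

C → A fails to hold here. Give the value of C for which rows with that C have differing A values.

E15

C=E58: row 1 → A = T95 ✓
C=E16: rows 2, 8 → A = T91, T91 ✓
C=E87: row 3 → A = T82 ✓
C=E99: row 4 → A = T55 ✓
C=E47: rows 5, 13 → A = T80, T80 ✓
C=E65: row 6 → A = T99 ✓
C=E15: rows 7, 9 → A takes values {T70, T94} — violation
C=E90: rows 10, 11, 12 → A = T61, T61, T61 ✓
The only C value with inconsistent A is C=E15.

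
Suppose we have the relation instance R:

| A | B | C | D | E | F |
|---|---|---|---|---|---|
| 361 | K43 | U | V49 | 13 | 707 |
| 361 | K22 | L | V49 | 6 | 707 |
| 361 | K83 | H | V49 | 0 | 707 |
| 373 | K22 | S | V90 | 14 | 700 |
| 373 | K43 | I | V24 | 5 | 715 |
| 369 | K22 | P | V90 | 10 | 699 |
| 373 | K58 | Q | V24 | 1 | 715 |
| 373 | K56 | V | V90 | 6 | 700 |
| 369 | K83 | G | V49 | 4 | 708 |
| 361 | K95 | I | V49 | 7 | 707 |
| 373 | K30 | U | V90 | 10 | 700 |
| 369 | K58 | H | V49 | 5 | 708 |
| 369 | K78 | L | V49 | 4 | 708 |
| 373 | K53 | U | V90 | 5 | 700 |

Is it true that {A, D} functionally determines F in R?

Yes

(A=361, D=V49): 4 rows → F = 707, 707, 707, 707 ✓
(A=373, D=V90): 4 rows → F = 700, 700, 700, 700 ✓
(A=373, D=V24): 2 rows → F = 715, 715 ✓
(A=369, D=V90): 1 row → F = 699 ✓
(A=369, D=V49): 3 rows → F = 708, 708, 708 ✓
Every {A, D} value is associated with a single F value, so {A, D} → F holds.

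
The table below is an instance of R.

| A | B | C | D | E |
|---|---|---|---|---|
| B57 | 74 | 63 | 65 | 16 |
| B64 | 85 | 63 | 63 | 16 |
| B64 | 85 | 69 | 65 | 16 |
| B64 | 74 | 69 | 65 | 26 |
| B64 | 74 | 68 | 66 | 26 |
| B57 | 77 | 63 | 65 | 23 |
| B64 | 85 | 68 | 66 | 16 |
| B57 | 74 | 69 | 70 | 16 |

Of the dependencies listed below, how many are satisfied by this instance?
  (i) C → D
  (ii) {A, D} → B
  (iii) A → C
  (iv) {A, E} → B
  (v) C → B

(i) C → D: C=63: 3 rows → D takes values {65, 63} — violation; C=69: 3 rows → D takes values {65, 70} — violation — fails.
(ii) {A, D} → B: (A=B57, D=65): 2 rows → B takes values {74, 77} — violation; (A=B64, D=65): 2 rows → B takes values {85, 74} — violation; (A=B64, D=66): 2 rows → B takes values {74, 85} — violation — fails.
(iii) A → C: A=B57: 3 rows → C takes values {63, 69} — violation; A=B64: 5 rows → C takes values {63, 69, 68} — violation — fails.
(iv) {A, E} → B: every LHS value maps to a single RHS value — holds.
(v) C → B: C=63: 3 rows → B takes values {74, 85, 77} — violation; C=69: 3 rows → B takes values {85, 74} — violation; C=68: 2 rows → B takes values {74, 85} — violation — fails.
1 of the 5 dependencies holds.

1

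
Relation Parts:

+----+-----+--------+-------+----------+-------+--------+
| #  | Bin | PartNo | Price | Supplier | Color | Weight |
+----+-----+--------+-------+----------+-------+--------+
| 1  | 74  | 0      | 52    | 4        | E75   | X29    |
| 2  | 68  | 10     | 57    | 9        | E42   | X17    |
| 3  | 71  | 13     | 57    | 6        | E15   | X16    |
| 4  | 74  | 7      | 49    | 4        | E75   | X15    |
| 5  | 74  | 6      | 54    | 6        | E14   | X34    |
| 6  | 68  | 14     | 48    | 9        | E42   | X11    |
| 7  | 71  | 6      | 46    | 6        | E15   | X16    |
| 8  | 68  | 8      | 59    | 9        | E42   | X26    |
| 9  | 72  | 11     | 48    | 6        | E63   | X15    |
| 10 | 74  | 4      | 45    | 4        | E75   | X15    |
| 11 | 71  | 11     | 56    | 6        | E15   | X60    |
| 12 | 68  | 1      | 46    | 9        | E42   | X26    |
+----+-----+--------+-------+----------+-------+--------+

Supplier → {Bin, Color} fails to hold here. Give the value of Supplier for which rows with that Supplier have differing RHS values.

Supplier=4: rows 1, 4, 10 → {Bin,Color} = (74, E75), (74, E75), (74, E75) ✓
Supplier=9: rows 2, 6, 8, 12 → {Bin,Color} = (68, E42), (68, E42), (68, E42), (68, E42) ✓
Supplier=6: rows 3, 5, 7, 9, 11 → {Bin,Color} takes values {(71, E15), (74, E14), (72, E63)} — violation
The only Supplier value with inconsistent RHS is Supplier=6.

6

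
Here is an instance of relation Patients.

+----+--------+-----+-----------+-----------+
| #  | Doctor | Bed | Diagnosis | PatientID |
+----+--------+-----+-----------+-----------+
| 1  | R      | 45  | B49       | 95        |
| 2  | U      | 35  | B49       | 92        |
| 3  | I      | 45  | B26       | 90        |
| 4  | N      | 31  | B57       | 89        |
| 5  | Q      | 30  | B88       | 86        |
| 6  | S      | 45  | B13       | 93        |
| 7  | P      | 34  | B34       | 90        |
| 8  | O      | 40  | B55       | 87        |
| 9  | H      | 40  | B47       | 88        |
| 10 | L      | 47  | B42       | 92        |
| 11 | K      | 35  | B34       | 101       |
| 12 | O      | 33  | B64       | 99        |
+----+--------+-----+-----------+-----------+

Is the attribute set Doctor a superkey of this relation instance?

No

Rows 8 and 12 have the same Doctor value Doctor=O but are distinct tuples, so Doctor does not determine every attribute — not a superkey.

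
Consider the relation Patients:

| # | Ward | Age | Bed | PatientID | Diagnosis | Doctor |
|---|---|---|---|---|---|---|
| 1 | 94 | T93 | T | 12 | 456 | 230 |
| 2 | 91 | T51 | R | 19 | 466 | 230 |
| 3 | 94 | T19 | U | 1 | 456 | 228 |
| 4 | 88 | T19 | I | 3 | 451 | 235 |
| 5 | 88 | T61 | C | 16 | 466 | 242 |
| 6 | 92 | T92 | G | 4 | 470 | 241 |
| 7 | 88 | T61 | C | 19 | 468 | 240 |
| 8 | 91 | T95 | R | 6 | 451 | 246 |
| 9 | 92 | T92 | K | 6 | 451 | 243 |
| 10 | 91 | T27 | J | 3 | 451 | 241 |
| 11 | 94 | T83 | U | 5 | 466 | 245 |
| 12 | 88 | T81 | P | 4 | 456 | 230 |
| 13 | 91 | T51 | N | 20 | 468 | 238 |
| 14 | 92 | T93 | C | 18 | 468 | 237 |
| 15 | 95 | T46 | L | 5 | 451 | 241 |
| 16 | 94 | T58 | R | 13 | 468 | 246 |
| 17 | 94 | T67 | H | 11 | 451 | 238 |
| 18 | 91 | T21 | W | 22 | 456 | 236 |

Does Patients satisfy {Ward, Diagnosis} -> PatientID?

(Ward=94, Diagnosis=456): rows 1, 3 → PatientID takes values {12, 1} — violation
(Ward=91, Diagnosis=466): row 2 → PatientID = 19 ✓
(Ward=88, Diagnosis=451): row 4 → PatientID = 3 ✓
(Ward=88, Diagnosis=466): row 5 → PatientID = 16 ✓
(Ward=92, Diagnosis=470): row 6 → PatientID = 4 ✓
(Ward=88, Diagnosis=468): row 7 → PatientID = 19 ✓
(Ward=91, Diagnosis=451): rows 8, 10 → PatientID takes values {6, 3} — violation
(Ward=92, Diagnosis=451): row 9 → PatientID = 6 ✓
(Ward=94, Diagnosis=466): row 11 → PatientID = 5 ✓
(Ward=88, Diagnosis=456): row 12 → PatientID = 4 ✓
(Ward=91, Diagnosis=468): row 13 → PatientID = 20 ✓
(Ward=92, Diagnosis=468): row 14 → PatientID = 18 ✓
(Ward=95, Diagnosis=451): row 15 → PatientID = 5 ✓
(Ward=94, Diagnosis=468): row 16 → PatientID = 13 ✓
(Ward=94, Diagnosis=451): row 17 → PatientID = 11 ✓
(Ward=91, Diagnosis=456): row 18 → PatientID = 22 ✓
Two rows agree on {Ward, Diagnosis} but differ on PatientID, so {Ward, Diagnosis} -> PatientID does not hold.

No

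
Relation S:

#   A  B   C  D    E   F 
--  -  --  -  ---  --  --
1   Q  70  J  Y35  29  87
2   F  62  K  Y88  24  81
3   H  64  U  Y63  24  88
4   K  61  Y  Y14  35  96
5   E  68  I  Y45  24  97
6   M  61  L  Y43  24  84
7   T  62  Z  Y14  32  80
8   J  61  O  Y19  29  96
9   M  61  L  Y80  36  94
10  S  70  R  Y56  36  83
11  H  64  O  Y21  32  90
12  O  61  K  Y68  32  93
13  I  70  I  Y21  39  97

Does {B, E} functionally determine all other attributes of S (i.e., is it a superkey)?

All 13 rows have distinct {B, E} values, so {B, E} → (all attributes) holds and {B, E} is a superkey.

Yes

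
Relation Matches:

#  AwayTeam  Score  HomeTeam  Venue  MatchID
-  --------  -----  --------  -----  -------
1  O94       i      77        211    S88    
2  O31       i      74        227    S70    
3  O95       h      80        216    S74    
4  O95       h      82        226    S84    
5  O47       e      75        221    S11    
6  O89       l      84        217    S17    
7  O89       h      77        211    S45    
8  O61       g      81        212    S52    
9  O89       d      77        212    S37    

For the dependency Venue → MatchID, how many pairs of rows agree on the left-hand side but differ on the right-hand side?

2

Venue=211: violating pairs (1,7) — 1 pair.
Venue=212: violating pairs (8,9) — 1 pair.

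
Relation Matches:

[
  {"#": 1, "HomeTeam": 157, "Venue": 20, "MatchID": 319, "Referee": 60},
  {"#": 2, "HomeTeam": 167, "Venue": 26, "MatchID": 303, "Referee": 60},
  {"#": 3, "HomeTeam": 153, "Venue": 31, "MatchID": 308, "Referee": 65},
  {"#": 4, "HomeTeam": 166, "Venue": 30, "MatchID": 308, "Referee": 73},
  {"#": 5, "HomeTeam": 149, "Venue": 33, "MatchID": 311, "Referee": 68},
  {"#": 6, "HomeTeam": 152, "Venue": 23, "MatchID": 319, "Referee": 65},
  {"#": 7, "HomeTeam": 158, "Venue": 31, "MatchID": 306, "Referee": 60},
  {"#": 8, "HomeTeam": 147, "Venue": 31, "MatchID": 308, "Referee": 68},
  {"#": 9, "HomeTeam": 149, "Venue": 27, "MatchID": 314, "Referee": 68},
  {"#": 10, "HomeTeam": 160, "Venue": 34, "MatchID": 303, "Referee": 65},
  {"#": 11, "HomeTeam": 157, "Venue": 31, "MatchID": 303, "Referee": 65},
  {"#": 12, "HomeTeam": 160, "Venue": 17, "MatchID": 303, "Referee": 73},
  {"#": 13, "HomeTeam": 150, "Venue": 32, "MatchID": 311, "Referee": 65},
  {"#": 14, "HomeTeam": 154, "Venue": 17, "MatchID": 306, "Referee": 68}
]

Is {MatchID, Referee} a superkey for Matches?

No

Rows 10 and 11 have the same {MatchID, Referee} value (MatchID=303, Referee=65) but are distinct tuples, so {MatchID, Referee} does not determine every attribute — not a superkey.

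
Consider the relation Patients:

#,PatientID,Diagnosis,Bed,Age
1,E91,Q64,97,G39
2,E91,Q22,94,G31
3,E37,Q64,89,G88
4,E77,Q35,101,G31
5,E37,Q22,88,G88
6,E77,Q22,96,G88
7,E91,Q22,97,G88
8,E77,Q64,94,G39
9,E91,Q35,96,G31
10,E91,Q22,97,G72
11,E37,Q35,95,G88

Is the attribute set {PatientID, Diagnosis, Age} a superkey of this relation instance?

Yes

All 11 rows have distinct {PatientID, Diagnosis, Age} values, so {PatientID, Diagnosis, Age} → (all attributes) holds and {PatientID, Diagnosis, Age} is a superkey.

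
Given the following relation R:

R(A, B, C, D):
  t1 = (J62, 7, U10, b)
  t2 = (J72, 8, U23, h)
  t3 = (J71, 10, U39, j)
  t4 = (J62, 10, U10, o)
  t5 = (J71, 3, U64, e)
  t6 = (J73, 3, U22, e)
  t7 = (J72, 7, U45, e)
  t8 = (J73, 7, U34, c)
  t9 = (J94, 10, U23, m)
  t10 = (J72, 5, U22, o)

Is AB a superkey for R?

Yes

All 10 rows have distinct AB values, so AB → (all attributes) holds and AB is a superkey.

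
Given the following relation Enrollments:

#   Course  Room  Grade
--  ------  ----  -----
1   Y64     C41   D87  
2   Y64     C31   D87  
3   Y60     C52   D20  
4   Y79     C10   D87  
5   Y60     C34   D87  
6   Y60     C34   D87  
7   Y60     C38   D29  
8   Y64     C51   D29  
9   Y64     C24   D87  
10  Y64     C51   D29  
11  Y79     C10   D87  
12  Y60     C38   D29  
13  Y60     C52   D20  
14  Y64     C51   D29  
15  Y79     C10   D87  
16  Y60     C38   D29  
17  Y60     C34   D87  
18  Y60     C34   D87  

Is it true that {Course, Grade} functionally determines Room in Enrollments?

No

(Course=Y64, Grade=D87): rows 1, 2, 9 → Room takes values {C41, C31, C24} — violation
(Course=Y60, Grade=D20): rows 3, 13 → Room = C52, C52 ✓
(Course=Y79, Grade=D87): rows 4, 11, 15 → Room = C10, C10, C10 ✓
(Course=Y60, Grade=D87): rows 5, 6, 17, 18 → Room = C34, C34, C34, C34 ✓
(Course=Y60, Grade=D29): rows 7, 12, 16 → Room = C38, C38, C38 ✓
(Course=Y64, Grade=D29): rows 8, 10, 14 → Room = C51, C51, C51 ✓
Two rows agree on {Course, Grade} but differ on Room, so {Course, Grade} -> Room does not hold.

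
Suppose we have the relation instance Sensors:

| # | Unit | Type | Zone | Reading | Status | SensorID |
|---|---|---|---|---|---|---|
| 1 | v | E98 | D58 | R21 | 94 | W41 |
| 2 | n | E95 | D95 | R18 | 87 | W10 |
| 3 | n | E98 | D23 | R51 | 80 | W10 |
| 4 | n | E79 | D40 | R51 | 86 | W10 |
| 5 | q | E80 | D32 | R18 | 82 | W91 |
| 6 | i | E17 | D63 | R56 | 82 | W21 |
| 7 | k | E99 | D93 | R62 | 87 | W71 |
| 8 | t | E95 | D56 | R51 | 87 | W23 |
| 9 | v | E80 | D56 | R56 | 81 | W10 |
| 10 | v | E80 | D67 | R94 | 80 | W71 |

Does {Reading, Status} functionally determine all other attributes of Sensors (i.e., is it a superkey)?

Yes

All 10 rows have distinct {Reading, Status} values, so {Reading, Status} → (all attributes) holds and {Reading, Status} is a superkey.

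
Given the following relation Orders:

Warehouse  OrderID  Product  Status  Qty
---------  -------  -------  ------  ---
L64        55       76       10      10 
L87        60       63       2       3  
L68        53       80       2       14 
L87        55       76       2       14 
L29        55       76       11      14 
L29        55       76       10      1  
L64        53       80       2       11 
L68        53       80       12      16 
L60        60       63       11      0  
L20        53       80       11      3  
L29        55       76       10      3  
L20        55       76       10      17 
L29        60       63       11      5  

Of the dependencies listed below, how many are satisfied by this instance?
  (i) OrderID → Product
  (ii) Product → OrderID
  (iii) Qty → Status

(i) OrderID → Product: every LHS value maps to a single RHS value — holds.
(ii) Product → OrderID: every LHS value maps to a single RHS value — holds.
(iii) Qty → Status: Qty=3: 3 rows → Status takes values {2, 11, 10} — violation; Qty=14: 3 rows → Status takes values {2, 11} — violation — fails.
2 of the 3 dependencies hold.

2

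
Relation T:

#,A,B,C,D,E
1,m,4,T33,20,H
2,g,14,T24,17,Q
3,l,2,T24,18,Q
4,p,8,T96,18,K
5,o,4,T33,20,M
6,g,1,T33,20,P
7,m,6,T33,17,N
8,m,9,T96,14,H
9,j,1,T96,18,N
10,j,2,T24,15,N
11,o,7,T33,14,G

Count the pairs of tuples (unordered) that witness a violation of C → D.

12

C=T33: violating pairs (1,7), (1,11), (5,7), (5,11), (6,7), (6,11), (7,11) — 7 pairs.
C=T24: violating pairs (2,3), (2,10), (3,10) — 3 pairs.
C=T96: violating pairs (4,8), (8,9) — 2 pairs.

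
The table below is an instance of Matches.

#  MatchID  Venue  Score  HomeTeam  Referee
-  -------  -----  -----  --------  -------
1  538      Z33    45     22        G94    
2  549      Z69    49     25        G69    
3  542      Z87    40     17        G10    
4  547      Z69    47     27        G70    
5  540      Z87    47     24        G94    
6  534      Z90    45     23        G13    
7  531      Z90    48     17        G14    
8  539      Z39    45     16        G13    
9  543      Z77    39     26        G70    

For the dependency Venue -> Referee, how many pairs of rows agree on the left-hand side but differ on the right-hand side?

Venue=Z69: violating pairs (2,4) — 1 pair.
Venue=Z87: violating pairs (3,5) — 1 pair.
Venue=Z90: violating pairs (6,7) — 1 pair.

3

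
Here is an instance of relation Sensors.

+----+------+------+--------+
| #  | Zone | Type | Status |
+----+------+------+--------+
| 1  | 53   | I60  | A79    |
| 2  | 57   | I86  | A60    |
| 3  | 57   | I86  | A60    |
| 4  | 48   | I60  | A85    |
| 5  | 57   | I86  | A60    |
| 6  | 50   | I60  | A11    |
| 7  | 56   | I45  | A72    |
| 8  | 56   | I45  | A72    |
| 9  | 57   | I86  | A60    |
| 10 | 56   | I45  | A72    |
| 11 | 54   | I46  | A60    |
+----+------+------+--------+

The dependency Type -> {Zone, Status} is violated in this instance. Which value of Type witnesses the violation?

Type=I60: rows 1, 4, 6 → {Zone,Status} takes values {(53, A79), (48, A85), (50, A11)} — violation
Type=I86: rows 2, 3, 5, 9 → {Zone,Status} = (57, A60), (57, A60), (57, A60), (57, A60) ✓
Type=I45: rows 7, 8, 10 → {Zone,Status} = (56, A72), (56, A72), (56, A72) ✓
Type=I46: row 11 → {Zone,Status} = (54, A60) ✓
The only Type value with inconsistent RHS is Type=I60.

I60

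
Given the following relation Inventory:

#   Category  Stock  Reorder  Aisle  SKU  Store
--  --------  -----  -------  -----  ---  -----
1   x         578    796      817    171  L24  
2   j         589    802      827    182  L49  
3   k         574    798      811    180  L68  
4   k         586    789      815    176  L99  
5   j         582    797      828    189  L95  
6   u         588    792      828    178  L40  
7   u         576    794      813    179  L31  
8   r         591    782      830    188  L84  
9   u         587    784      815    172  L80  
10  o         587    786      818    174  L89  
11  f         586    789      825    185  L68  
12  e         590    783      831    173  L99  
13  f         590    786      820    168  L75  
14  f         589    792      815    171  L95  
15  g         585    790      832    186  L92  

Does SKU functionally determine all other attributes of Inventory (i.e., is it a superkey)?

Rows 1 and 14 have the same SKU value SKU=171 but are distinct tuples, so SKU does not determine every attribute — not a superkey.

No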